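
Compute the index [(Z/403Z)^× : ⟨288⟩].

6

Since 288 ∈ (Z/403Z)^×, its order divides φ(403) = φ(13·31) = (13−1)·(31−1) = 12·30 = 360 = 2^3 · 3^2 · 5.
Divisors of 360: 1, 2, 3, 4, 5, 6, 8, 9, 10, 12, 15, 18, 20, 24, 30, 36, 40, 45, 60, 72, 90, 120, 180, 360.
Compute 288^d (mod 403) for the divisors d until we hit 1:
288^1 ≡ 288 (mod 403)
288^2 ≡ 329 (mod 403)
288^3 ≡ 47 (mod 403)
288^4 ≡ 237 (mod 403)
288^5 ≡ 149 (mod 403)
288^6 ≡ 194 (mod 403)
288^8 ≡ 152 (mod 403)
288^9 ≡ 252 (mod 403)
288^10 ≡ 36 (mod 403)
288^12 ≡ 157 (mod 403)
288^15 ≡ 125 (mod 403)
288^18 ≡ 233 (mod 403)
288^20 ≡ 87 (mod 403)
288^24 ≡ 66 (mod 403)
288^30 ≡ 311 (mod 403)
288^36 ≡ 287 (mod 403)
288^40 ≡ 315 (mod 403)
288^45 ≡ 187 (mod 403)
288^60 ≡ 1 (mod 403) ✓
So ord_403(288) = 60, hence |⟨288⟩| = 60.
Index = |(Z/403Z)^×| / |⟨288⟩| = 360 / 60 = 6.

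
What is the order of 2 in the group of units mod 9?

Since 2 ∈ (Z/9Z)^×, its order divides φ(9) = φ(3^2) = 3·(3−1) = 6 = 2 · 3.
Divisors of 6: 1, 2, 3, 6.
Evaluate successive powers at the divisors of 6:
2^1 ≡ 2
2^2 ≡ 4
2^3 ≡ 8
2^6 ≡ 1
Therefore the multiplicative order of 2 modulo 9 is 6.

6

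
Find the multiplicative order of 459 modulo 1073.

252

ord(459) | φ(1073) = φ(29·37) = (29−1)·(37−1) = 28·36 = 1008 = 2^4 · 3^2 · 7.
Divisors of 1008: 1, 2, 3, 4, 6, 7, 8, 9, 12, 14, 16, 18, 21, 24, 28, 36, 42, 48, 56, 63, 72, 84, 112, 126, 144, 168, 252, 336, 504, 1008.
Compute 459^d (mod 1073) for the divisors d until we hit 1:
459^1 ≡ 459 (mod 1073)
459^2 ≡ 373 (mod 1073)
459^3 ≡ 600 (mod 1073)
459^4 ≡ 712 (mod 1073)
459^6 ≡ 545 (mod 1073)
459^7 ≡ 146 (mod 1073)
459^8 ≡ 488 (mod 1073)
459^9 ≡ 808 (mod 1073)
459^12 ≡ 877 (mod 1073)
459^14 ≡ 929 (mod 1073)
459^16 ≡ 1011 (mod 1073)
459^18 ≡ 480 (mod 1073)
459^21 ≡ 436 (mod 1073)
459^24 ≡ 861 (mod 1073)
459^28 ≡ 349 (mod 1073)
459^36 ≡ 778 (mod 1073)
459^42 ≡ 175 (mod 1073)
459^48 ≡ 951 (mod 1073)
459^56 ≡ 552 (mod 1073)
459^63 ≡ 117 (mod 1073)
459^72 ≡ 112 (mod 1073)
459^84 ≡ 581 (mod 1073)
459^112 ≡ 1045 (mod 1073)
459^126 ≡ 813 (mod 1073)
459^144 ≡ 741 (mod 1073)
459^168 ≡ 639 (mod 1073)
459^252 ≡ 1 (mod 1073) ✓
So ord_1073(459) = 252.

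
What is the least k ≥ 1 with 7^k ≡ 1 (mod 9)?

3

Since 7 ∈ (Z/9Z)^×, its order divides φ(9) = φ(3^2) = 3·(3−1) = 6 = 2 · 3.
Divisors of 6: 1, 2, 3, 6.
Compute 7^d (mod 9) for the divisors d until we hit 1:
7^1 ≡ 7 (mod 9)
7^2 ≡ 4 (mod 9)
7^3 ≡ 1 (mod 9) ✓
The smallest such exponent is 3, so the order of 7 is 3.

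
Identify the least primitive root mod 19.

φ(19) = 19 − 1 = 18 = 2 · 3^2.
g is a primitive root iff g^(18/q) ≢ 1 (mod 19) for each prime q ∈ {2, 3}.
g = 2: 2^9 ≡ 18; 2^6 ≡ 7 — none is 1, so 2 is a primitive root.
Hence the least primitive root of 19 is 2.

2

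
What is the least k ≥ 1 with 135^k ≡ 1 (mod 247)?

36

By Lagrange's theorem, ord_247(135) divides φ(247) = φ(13·19) = (13−1)·(19−1) = 12·18 = 216 = 2^3 · 3^3.
Divisors of 216: 1, 2, 3, 4, 6, 8, 9, 12, 18, 24, 27, 36, 54, 72, 108, 216.
Compute 135^d (mod 247) for the divisors d until we hit 1:
135^1 ≡ 135
135^2 ≡ 194
135^3 ≡ 8
135^4 ≡ 92
135^6 ≡ 64
135^8 ≡ 66
135^9 ≡ 18
135^12 ≡ 144
135^18 ≡ 77
135^24 ≡ 235
135^27 ≡ 151
135^36 ≡ 1
Therefore the multiplicative order of 135 modulo 247 is 36.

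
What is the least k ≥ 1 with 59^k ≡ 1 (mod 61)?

By Lagrange's theorem, ord_61(59) divides φ(61) = 61 − 1 = 60 = 2^2 · 3 · 5.
Divisors of 60: 1, 2, 3, 4, 5, 6, 10, 12, 15, 20, 30, 60.
Compute 59^d (mod 61) for the divisors d until we hit 1:
59^1 ≡ 59 (mod 61)
59^2 ≡ 4 (mod 61)
59^3 ≡ 53 (mod 61)
59^4 ≡ 16 (mod 61)
59^5 ≡ 29 (mod 61)
59^6 ≡ 3 (mod 61)
59^10 ≡ 48 (mod 61)
59^12 ≡ 9 (mod 61)
59^15 ≡ 50 (mod 61)
59^20 ≡ 47 (mod 61)
59^30 ≡ 60 (mod 61)
59^60 ≡ 1 (mod 61) ✓
So ord_61(59) = 60.

60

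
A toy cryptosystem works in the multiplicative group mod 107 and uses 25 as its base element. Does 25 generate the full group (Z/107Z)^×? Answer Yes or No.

φ(107) = 107 − 1 = 106 = 2 · 53.
It suffices to check that the order of 25 is not a proper divisor of 106: compute 25^(106/q) for q ∈ {2, 53}.
25^53 ≡ 1 (mod 107)  [q = 2: ≡ 1 ✗]
25^2 ≡ 90 (mod 107)  [q = 53: ≢ 1 ✓]
The check at q = 2 fails, so 25 generates a proper subgroup.

No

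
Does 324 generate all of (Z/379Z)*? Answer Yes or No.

No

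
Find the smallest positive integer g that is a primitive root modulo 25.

φ(25) = φ(5^2) = 5·(5−1) = 20 = 2^2 · 5.
g is a primitive root iff g^(20/q) ≢ 1 (mod 25) for each prime q ∈ {2, 5}.
g = 2: 2^10 ≡ 24; 2^4 ≡ 16 — none is 1, so 2 is a primitive root.
So 2 is the smallest generator of (Z/25Z)^×.

2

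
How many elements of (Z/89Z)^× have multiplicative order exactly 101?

0

φ(89) = 89 − 1 = 88 = 2^3 · 11.
In a cyclic group of order 88, there are φ(d) elements of order d for each divisor d of 88, and zero for non-divisors.
101 does not divide 88, so no element of (Z/89Z)^× has order 101.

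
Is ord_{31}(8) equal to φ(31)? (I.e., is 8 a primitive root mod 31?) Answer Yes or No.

φ(31) = 31 − 1 = 30 = 2 · 3 · 5.
It suffices to check that the order of 8 is not a proper divisor of 30: compute 8^(30/q) for q ∈ {2, 3, 5}.
8^15 ≡ 1 (mod 31)  [q = 2: ≡ 1 ✗]
8^10 ≡ 1 (mod 31)  [q = 3: ≡ 1 ✗]
8^6 ≡ 8 (mod 31)  [q = 5: ≢ 1 ✓]
The check at q = 2 fails, so 8 generates a proper subgroup.

No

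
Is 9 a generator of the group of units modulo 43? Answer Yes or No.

No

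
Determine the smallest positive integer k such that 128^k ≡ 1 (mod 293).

292

By Lagrange's theorem, ord_293(128) divides φ(293) = 293 − 1 = 292 = 2^2 · 73.
Divisors of 292: 1, 2, 4, 73, 146, 292.
Compute 128^d (mod 293) for the divisors d until we hit 1:
128^1 ≡ 128 (mod 293)
128^2 ≡ 269 (mod 293)
128^4 ≡ 283 (mod 293)
128^73 ≡ 155 (mod 293)
128^146 ≡ 292 (mod 293)
128^292 ≡ 1 (mod 293) ✓
Therefore the multiplicative order of 128 modulo 293 is 292.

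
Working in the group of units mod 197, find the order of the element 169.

98

The order of 169 must divide φ(197) = 197 − 1 = 196 = 2^2 · 7^2.
Divisors of 196: 1, 2, 4, 7, 14, 28, 49, 98, 196.
Compute 169^d (mod 197) for the divisors d until we hit 1:
169^1 ≡ 169 (mod 197)
169^2 ≡ 193 (mod 197)
169^4 ≡ 16 (mod 197)
169^7 ≡ 19 (mod 197)
169^14 ≡ 164 (mod 197)
169^28 ≡ 104 (mod 197)
169^49 ≡ 196 (mod 197)
169^98 ≡ 1 (mod 197) ✓
So ord_197(169) = 98.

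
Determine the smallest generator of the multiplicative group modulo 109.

φ(109) = 109 − 1 = 108 = 2^2 · 3^3.
Test candidates g = 2, 3, … against the prime factors q ∈ {2, 3} of φ(109): g is a generator iff g^(108/q) ≢ 1 for every such q.
g = 2: 2^54 ≡ 108; 2^36 ≡ 1 — hits 1, so not a primitive root.
g = 3: 3^54 ≡ 1 — hits 1, so not a primitive root.
g = 4: 4^54 ≡ 1 — hits 1, so not a primitive root.
g = 5: 5^54 ≡ 1 — hits 1, so not a primitive root.
g = 6: 6^54 ≡ 108; 6^36 ≡ 63 — none is 1, so 6 is a primitive root.
Hence the least primitive root of 109 is 6.

6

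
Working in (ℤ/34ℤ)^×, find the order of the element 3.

16

ord(3) | φ(34) = φ(2)·φ(17) = 1·16 = 16 = 2^4.
Divisors of 16: 1, 2, 4, 8, 16.
Compute 3^d (mod 34) for the divisors d until we hit 1:
3^1 ≡ 3 (mod 34)
3^2 ≡ 9 (mod 34)
3^4 ≡ 13 (mod 34)
3^8 ≡ 33 (mod 34)
3^16 ≡ 1 (mod 34) ✓
Therefore the multiplicative order of 3 modulo 34 is 16.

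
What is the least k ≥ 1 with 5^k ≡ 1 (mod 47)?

46

The order of 5 must divide φ(47) = 47 − 1 = 46 = 2 · 23.
Divisors of 46: 1, 2, 23, 46.
Compute 5^d (mod 47) for the divisors d until we hit 1:
5^1 ≡ 5 (mod 47)
5^2 ≡ 25 (mod 47)
5^23 ≡ 46 (mod 47)
5^46 ≡ 1 (mod 47) ✓
Therefore the multiplicative order of 5 modulo 47 is 46.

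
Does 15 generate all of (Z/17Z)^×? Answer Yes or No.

φ(17) = 17 − 1 = 16 = 2^4.
An element g generates (Z/17Z)^× iff g^(16/q) ≢ 1 (mod 17) for each prime q ∈ {2}.
15^8 ≡ 1 (mod 17)  [q = 2: ≡ 1 ✗]
The check at q = 2 fails, so 15 generates a proper subgroup.

No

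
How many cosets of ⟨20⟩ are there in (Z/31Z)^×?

The order of 20 must divide φ(31) = 31 − 1 = 30 = 2 · 3 · 5.
Divisors of 30: 1, 2, 3, 5, 6, 10, 15, 30.
Compute 20^d (mod 31) for the divisors d until we hit 1:
20^1 ≡ 20 (mod 31)
20^2 ≡ 28 (mod 31)
20^3 ≡ 2 (mod 31)
20^5 ≡ 25 (mod 31)
20^6 ≡ 4 (mod 31)
20^10 ≡ 5 (mod 31)
20^15 ≡ 1 (mod 31) ✓
So ord_31(20) = 15, hence |⟨20⟩| = 15.
[(Z/31Z)^× : ⟨20⟩] = 30/15 = 2.

2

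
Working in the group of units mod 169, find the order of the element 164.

52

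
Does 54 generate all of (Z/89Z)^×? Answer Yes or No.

Yes

φ(89) = 89 − 1 = 88 = 2^3 · 11.
An element g generates (Z/89Z)^× iff g^(88/q) ≢ 1 (mod 89) for each prime q ∈ {2, 11}.
54^44 ≡ 88 (mod 89)  [q = 2: ≢ 1 ✓]
54^8 ≡ 16 (mod 89)  [q = 11: ≢ 1 ✓]
None equal 1, so ord_89(54) = 88: 54 is a primitive root.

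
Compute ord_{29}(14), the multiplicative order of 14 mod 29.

Since 14 ∈ (Z/29Z)^×, its order divides φ(29) = 29 − 1 = 28 = 2^2 · 7.
Divisors of 28: 1, 2, 4, 7, 14, 28.
Evaluate successive powers at the divisors of 28:
14^1 ≡ 14
14^2 ≡ 22
14^4 ≡ 20
14^7 ≡ 12
14^14 ≡ 28
14^28 ≡ 1
Hence ord(14) = 28.

28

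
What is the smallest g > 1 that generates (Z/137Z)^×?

φ(137) = 137 − 1 = 136 = 2^3 · 17.
Test candidates g = 2, 3, … against the prime factors q ∈ {2, 17} of φ(137): g is a generator iff g^(136/q) ≢ 1 for every such q.
g = 2: 2^68 ≡ 1 — hits 1, so not a primitive root.
g = 3: 3^68 ≡ 136; 3^8 ≡ 122 — none is 1, so 3 is a primitive root.
So 3 is the smallest generator of (Z/137Z)^×.

3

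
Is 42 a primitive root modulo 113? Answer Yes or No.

φ(113) = 113 − 1 = 112 = 2^4 · 7.
Test 42^(112/q) mod 113 for each prime factor q of 112:
42^56 ≡ 112 (mod 113)  [q = 2: ≢ 1 ✓]
42^16 ≡ 1 (mod 113)  [q = 7: ≡ 1 ✗]
The check at q = 7 fails, so 42 generates a proper subgroup.

No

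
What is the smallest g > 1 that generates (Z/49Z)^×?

3

φ(49) = φ(7^2) = 7·(7−1) = 42 = 2 · 3 · 7.
g is a primitive root iff g^(42/q) ≢ 1 (mod 49) for each prime q ∈ {2, 3, 7}.
g = 2: 2^21 ≡ 1 — hits 1, so not a primitive root.
g = 3: 3^21 ≡ 48; 3^14 ≡ 30; 3^6 ≡ 43 — none is 1, so 3 is a primitive root.
The smallest primitive root modulo 49 is 3.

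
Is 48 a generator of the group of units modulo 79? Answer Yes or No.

φ(79) = 79 − 1 = 78 = 2 · 3 · 13.
Test 48^(78/q) mod 79 for each prime factor q of 78:
48^39 ≡ 78 (mod 79)  [q = 2: ≢ 1 ✓]
48^26 ≡ 55 (mod 79)  [q = 3: ≢ 1 ✓]
48^6 ≡ 64 (mod 79)  [q = 13: ≢ 1 ✓]
Every test exponent gives a nontrivial residue, hence 48 generates the full group.

Yes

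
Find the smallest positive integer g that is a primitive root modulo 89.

3

φ(89) = 89 − 1 = 88 = 2^3 · 11.
Test candidates g = 2, 3, … against the prime factors q ∈ {2, 11} of φ(89): g is a generator iff g^(88/q) ≢ 1 for every such q.
g = 2: 2^44 ≡ 1 — hits 1, so not a primitive root.
g = 3: 3^44 ≡ 88; 3^8 ≡ 64 — none is 1, so 3 is a primitive root.
The smallest primitive root modulo 89 is 3.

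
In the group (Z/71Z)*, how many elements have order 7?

6

φ(71) = 71 − 1 = 70 = 2 · 5 · 7.
(Z/71Z)^× is cyclic (|G| = 70); a cyclic group of order m has exactly φ(d) elements of each order d | m, and none otherwise.
7 | 70, and φ(7) = 7 − 1 = 6.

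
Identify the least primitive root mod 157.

φ(157) = 157 − 1 = 156 = 2^2 · 3 · 13.
g is a primitive root iff g^(156/q) ≢ 1 (mod 157) for each prime q ∈ {2, 3, 13}.
g = 2: 2^78 ≡ 156; 2^52 ≡ 1 — hits 1, so not a primitive root.
g = 3: 3^78 ≡ 1 — hits 1, so not a primitive root.
g = 4: 4^78 ≡ 1 — hits 1, so not a primitive root.
g = 5: 5^78 ≡ 156; 5^52 ≡ 12; 5^12 ≡ 130 — none is 1, so 5 is a primitive root.
Hence the least primitive root of 157 is 5.

5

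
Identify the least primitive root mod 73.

5

φ(73) = 73 − 1 = 72 = 2^3 · 3^2.
Test candidates g = 2, 3, … against the prime factors q ∈ {2, 3} of φ(73): g is a generator iff g^(72/q) ≢ 1 for every such q.
g = 2: 2^36 ≡ 1 — hits 1, so not a primitive root.
g = 3: 3^36 ≡ 1 — hits 1, so not a primitive root.
g = 4: 4^36 ≡ 1 — hits 1, so not a primitive root.
g = 5: 5^36 ≡ 72; 5^24 ≡ 8 — none is 1, so 5 is a primitive root.
Hence the least primitive root of 73 is 5.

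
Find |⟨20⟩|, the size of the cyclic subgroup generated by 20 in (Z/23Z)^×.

22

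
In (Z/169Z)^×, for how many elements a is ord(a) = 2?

1

φ(169) = φ(13^2) = 13·(13−1) = 156 = 2^2 · 3 · 13.
(Z/169Z)^× is cyclic (|G| = 156); a cyclic group of order m has exactly φ(d) elements of each order d | m, and none otherwise.
2 | 156, and φ(2) = 2 − 1 = 1.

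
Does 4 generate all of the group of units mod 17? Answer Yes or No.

φ(17) = 17 − 1 = 16 = 2^4.
4 is a primitive root mod 17 iff 4^(φ(17)/q) ≢ 1 for every prime q | φ(17), i.e. q ∈ {2}.
4^8 ≡ 1 (mod 17)  [q = 2: ≡ 1 ✗]
The check at q = 2 fails, so 4 generates a proper subgroup.

No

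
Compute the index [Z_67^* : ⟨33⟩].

2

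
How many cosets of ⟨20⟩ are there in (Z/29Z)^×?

4

Since 20 ∈ (Z/29Z)^×, its order divides φ(29) = 29 − 1 = 28 = 2^2 · 7.
Divisors of 28: 1, 2, 4, 7, 14, 28.
Compute 20^d (mod 29) for the divisors d until we hit 1:
20^1 ≡ 20
20^2 ≡ 23
20^4 ≡ 7
20^7 ≡ 1
Thus |⟨20⟩| = ord(20) = 7.
Index = |(Z/29Z)^×| / |⟨20⟩| = 28 / 7 = 4.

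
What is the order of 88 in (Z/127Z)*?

63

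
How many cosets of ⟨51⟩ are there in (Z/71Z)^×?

5

The order of 51 must divide φ(71) = 71 − 1 = 70 = 2 · 5 · 7.
Divisors of 70: 1, 2, 5, 7, 10, 14, 35, 70.
Compute 51^d (mod 71) for the divisors d until we hit 1:
51^1 ≡ 51
51^2 ≡ 45
51^5 ≡ 41
51^7 ≡ 70
51^10 ≡ 48
51^14 ≡ 1
So ord_71(51) = 14, hence |⟨51⟩| = 14.
The index is φ(71) / ord(51) = 70 / 14 = 5.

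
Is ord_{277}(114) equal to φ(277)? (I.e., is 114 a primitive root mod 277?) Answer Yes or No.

Yes

φ(277) = 277 − 1 = 276 = 2^2 · 3 · 23.
It suffices to check that the order of 114 is not a proper divisor of 276: compute 114^(276/q) for q ∈ {2, 3, 23}.
114^138 ≡ 276 (mod 277)  [q = 2: ≢ 1 ✓]
114^92 ≡ 160 (mod 277)  [q = 3: ≢ 1 ✓]
114^12 ≡ 164 (mod 277)  [q = 23: ≢ 1 ✓]
All checks pass, so 114 has order 276 and is a primitive root modulo 277.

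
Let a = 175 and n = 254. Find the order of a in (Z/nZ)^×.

126

ord(175) | φ(254) = φ(2)·φ(127) = 1·126 = 126 = 2 · 3^2 · 7.
Divisors of 126: 1, 2, 3, 6, 7, 9, 14, 18, 21, 42, 63, 126.
Test each divisor d:
175^1 ≡ 175 (mod 254)
175^2 ≡ 145 (mod 254)
175^3 ≡ 229 (mod 254)
175^6 ≡ 117 (mod 254)
175^7 ≡ 155 (mod 254)
175^9 ≡ 123 (mod 254)
175^14 ≡ 149 (mod 254)
175^18 ≡ 143 (mod 254)
175^21 ≡ 235 (mod 254)
175^42 ≡ 107 (mod 254)
175^63 ≡ 253 (mod 254)
175^126 ≡ 1 (mod 254) ✓
Therefore the multiplicative order of 175 modulo 254 is 126.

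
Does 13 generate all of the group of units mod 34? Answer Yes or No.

No

φ(34) = φ(2)·φ(17) = 1·16 = 16 = 2^4.
13 is a primitive root mod 34 iff 13^(φ(34)/q) ≢ 1 for every prime q | φ(34), i.e. q ∈ {2}.
13^8 ≡ 1 (mod 34)  [q = 2: ≡ 1 ✗]
The check at q = 2 fails, so 13 generates a proper subgroup.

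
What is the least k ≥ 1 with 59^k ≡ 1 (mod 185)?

36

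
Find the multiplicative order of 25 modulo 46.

The order of 25 must divide φ(46) = φ(2)·φ(23) = 1·22 = 22 = 2 · 11.
Divisors of 22: 1, 2, 11, 22.
Check 25^d mod 46 for each divisor in increasing order:
25^1 ≡ 25
25^2 ≡ 27
25^11 ≡ 1
Hence ord(25) = 11.

11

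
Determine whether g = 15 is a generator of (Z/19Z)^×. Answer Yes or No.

Yes

φ(19) = 19 − 1 = 18 = 2 · 3^2.
15 is a primitive root mod 19 iff 15^(φ(19)/q) ≢ 1 for every prime q | φ(19), i.e. q ∈ {2, 3}.
15^9 ≡ 18 (mod 19)  [q = 2: ≢ 1 ✓]
15^6 ≡ 11 (mod 19)  [q = 3: ≢ 1 ✓]
None equal 1, so ord_19(15) = 18: 15 is a primitive root.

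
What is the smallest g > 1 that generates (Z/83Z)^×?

φ(83) = 83 − 1 = 82 = 2 · 41.
Test candidates g = 2, 3, … against the prime factors q ∈ {2, 41} of φ(83): g is a generator iff g^(82/q) ≢ 1 for every such q.
g = 2: 2^41 ≡ 82; 2^2 ≡ 4 — none is 1, so 2 is a primitive root.
Hence the least primitive root of 83 is 2.

2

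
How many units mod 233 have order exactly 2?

1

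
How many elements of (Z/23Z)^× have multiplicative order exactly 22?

φ(23) = 23 − 1 = 22 = 2 · 11.
Since (Z/23Z)^× is cyclic of order 22, the number of elements of order d is φ(d) when d | 22 and 0 otherwise.
22 = 2 · 11 divides 22, and φ(22) = 10.

10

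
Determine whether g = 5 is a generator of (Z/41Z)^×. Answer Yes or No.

No

φ(41) = 41 − 1 = 40 = 2^3 · 5.
Test 5^(40/q) mod 41 for each prime factor q of 40:
5^20 ≡ 1 (mod 41)  [q = 2: ≡ 1 ✗]
5^8 ≡ 18 (mod 41)  [q = 5: ≢ 1 ✓]
The check at q = 2 fails, so 5 generates a proper subgroup.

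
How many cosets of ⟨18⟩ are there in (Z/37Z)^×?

1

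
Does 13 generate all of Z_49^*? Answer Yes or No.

φ(49) = φ(7^2) = 7·(7−1) = 42 = 2 · 3 · 7.
13 is a primitive root mod 49 iff 13^(φ(49)/q) ≢ 1 for every prime q | φ(49), i.e. q ∈ {2, 3, 7}.
13^21 ≡ 48 (mod 49)  [q = 2: ≢ 1 ✓]
13^14 ≡ 1 (mod 49)  [q = 3: ≡ 1 ✗]
13^6 ≡ 15 (mod 49)  [q = 7: ≢ 1 ✓]
Since 13^14 ≡ 1, the order of 13 divides 14 < 42, so 13 is not a primitive root.

No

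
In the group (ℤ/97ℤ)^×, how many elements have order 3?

2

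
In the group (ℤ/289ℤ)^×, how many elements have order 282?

0

φ(289) = φ(17^2) = 17·(17−1) = 272 = 2^4 · 17.
Since (Z/289Z)^× is cyclic of order 272, the number of elements of order d is φ(d) when d | 272 and 0 otherwise.
Since 282 ∤ 272, the count is 0.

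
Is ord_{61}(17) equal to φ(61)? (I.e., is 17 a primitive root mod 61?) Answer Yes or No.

Yes

φ(61) = 61 − 1 = 60 = 2^2 · 3 · 5.
An element g generates (Z/61Z)^× iff g^(60/q) ≢ 1 (mod 61) for each prime q ∈ {2, 3, 5}.
17^30 ≡ 60 (mod 61)  [q = 2: ≢ 1 ✓]
17^20 ≡ 13 (mod 61)  [q = 3: ≢ 1 ✓]
17^12 ≡ 20 (mod 61)  [q = 5: ≢ 1 ✓]
None equal 1, so ord_61(17) = 60: 17 is a primitive root.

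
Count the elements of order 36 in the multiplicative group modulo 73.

12

φ(73) = 73 − 1 = 72 = 2^3 · 3^2.
In a cyclic group of order 72, there are φ(d) elements of order d for each divisor d of 72, and zero for non-divisors.
36 = 2^2 · 3^2 divides 72, and φ(36) = 12.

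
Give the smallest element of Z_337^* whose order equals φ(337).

10

φ(337) = 337 − 1 = 336 = 2^4 · 3 · 7.
Test candidates g = 2, 3, … against the prime factors q ∈ {2, 3, 7} of φ(337): g is a generator iff g^(336/q) ≢ 1 for every such q.
g = 2: 2^168 ≡ 1 — hits 1, so not a primitive root.
g = 3: 3^168 ≡ 1 — hits 1, so not a primitive root.
g = 4: 4^168 ≡ 1 — hits 1, so not a primitive root.
g = 5: 5^168 ≡ 336; 5^112 ≡ 1 — hits 1, so not a primitive root.
g = 6: 6^168 ≡ 1 — hits 1, so not a primitive root.
g = 7: 7^168 ≡ 1 — hits 1, so not a primitive root.
g = 8: 8^168 ≡ 1 — hits 1, so not a primitive root.
g = 9: 9^168 ≡ 1 — hits 1, so not a primitive root.
g = 10: 10^168 ≡ 336; 10^112 ≡ 128; 10^48 ≡ 175 — none is 1, so 10 is a primitive root.
Hence the least primitive root of 337 is 10.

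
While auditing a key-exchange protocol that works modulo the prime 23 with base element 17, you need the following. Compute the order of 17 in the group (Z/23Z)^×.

ord(17) | φ(23) = 23 − 1 = 22 = 2 · 11.
Divisors of 22: 1, 2, 11, 22.
Evaluate successive powers at the divisors of 22:
17^1 ≡ 17 (mod 23)
17^2 ≡ 13 (mod 23)
17^11 ≡ 22 (mod 23)
17^22 ≡ 1 (mod 23) ✓
So ord_23(17) = 22.

22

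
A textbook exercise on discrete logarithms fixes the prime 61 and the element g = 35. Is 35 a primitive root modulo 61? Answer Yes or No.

Yes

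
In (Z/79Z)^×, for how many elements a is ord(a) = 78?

24

φ(79) = 79 − 1 = 78 = 2 · 3 · 13.
(Z/79Z)^× is cyclic (|G| = 78); a cyclic group of order m has exactly φ(d) elements of each order d | m, and none otherwise.
78 = 2 · 3 · 13 divides 78, and φ(78) = 24.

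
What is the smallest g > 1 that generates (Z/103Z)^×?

5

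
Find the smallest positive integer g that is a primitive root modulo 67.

φ(67) = 67 − 1 = 66 = 2 · 3 · 11.
Test candidates g = 2, 3, … against the prime factors q ∈ {2, 3, 11} of φ(67): g is a generator iff g^(66/q) ≢ 1 for every such q.
g = 2: 2^33 ≡ 66; 2^22 ≡ 37; 2^6 ≡ 64 — none is 1, so 2 is a primitive root.
The smallest primitive root modulo 67 is 2.

2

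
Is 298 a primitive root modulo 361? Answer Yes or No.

φ(361) = φ(19^2) = 19·(19−1) = 342 = 2 · 3^2 · 19.
An element g generates (Z/361Z)^× iff g^(342/q) ≢ 1 (mod 361) for each prime q ∈ {2, 3, 19}.
298^171 ≡ 360 (mod 361)  [q = 2: ≢ 1 ✓]
298^114 ≡ 68 (mod 361)  [q = 3: ≢ 1 ✓]
298^18 ≡ 210 (mod 361)  [q = 19: ≢ 1 ✓]
All checks pass, so 298 has order 342 and is a primitive root modulo 361.

Yes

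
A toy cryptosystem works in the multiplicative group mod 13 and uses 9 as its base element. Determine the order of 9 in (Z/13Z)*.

3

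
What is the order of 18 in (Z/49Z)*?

3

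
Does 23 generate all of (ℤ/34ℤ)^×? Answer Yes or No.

φ(34) = φ(2)·φ(17) = 1·16 = 16 = 2^4.
Test 23^(16/q) mod 34 for each prime factor q of 16:
23^8 ≡ 33 (mod 34)  [q = 2: ≢ 1 ✓]
All checks pass, so 23 has order 16 and is a primitive root modulo 34.

Yes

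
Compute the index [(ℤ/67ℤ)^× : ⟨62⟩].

6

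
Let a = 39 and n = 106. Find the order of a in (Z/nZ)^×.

52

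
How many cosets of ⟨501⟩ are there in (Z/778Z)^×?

Since 501 ∈ (Z/778Z)^×, its order divides φ(778) = φ(2)·φ(389) = 1·388 = 388 = 2^2 · 97.
Divisors of 388: 1, 2, 4, 97, 194, 388.
Compute 501^d (mod 778) for the divisors d until we hit 1:
501^1 ≡ 501
501^2 ≡ 485
501^4 ≡ 269
501^97 ≡ 1
Thus |⟨501⟩| = ord(501) = 97.
Index = |(Z/778Z)^×| / |⟨501⟩| = 388 / 97 = 4.

4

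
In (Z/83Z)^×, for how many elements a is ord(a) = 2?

1

φ(83) = 83 − 1 = 82 = 2 · 41.
Since (Z/83Z)^× is cyclic of order 82, the number of elements of order d is φ(d) when d | 82 and 0 otherwise.
2 | 82, and φ(2) = 2 − 1 = 1.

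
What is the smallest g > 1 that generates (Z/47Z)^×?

φ(47) = 47 − 1 = 46 = 2 · 23.
Test candidates g = 2, 3, … against the prime factors q ∈ {2, 23} of φ(47): g is a generator iff g^(46/q) ≢ 1 for every such q.
g = 2: 2^23 ≡ 1 — hits 1, so not a primitive root.
g = 3: 3^23 ≡ 1 — hits 1, so not a primitive root.
g = 4: 4^23 ≡ 1 — hits 1, so not a primitive root.
g = 5: 5^23 ≡ 46; 5^2 ≡ 25 — none is 1, so 5 is a primitive root.
The smallest primitive root modulo 47 is 5.

5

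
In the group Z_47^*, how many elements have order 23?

φ(47) = 47 − 1 = 46 = 2 · 23.
(Z/47Z)^× is cyclic (|G| = 46); a cyclic group of order m has exactly φ(d) elements of each order d | m, and none otherwise.
23 | 46, and φ(23) = 23 − 1 = 22.

22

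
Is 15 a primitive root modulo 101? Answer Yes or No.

φ(101) = 101 − 1 = 100 = 2^2 · 5^2.
15 is a primitive root mod 101 iff 15^(φ(101)/q) ≢ 1 for every prime q | φ(101), i.e. q ∈ {2, 5}.
15^50 ≡ 100 (mod 101)  [q = 2: ≢ 1 ✓]
15^20 ≡ 87 (mod 101)  [q = 5: ≢ 1 ✓]
None equal 1, so ord_101(15) = 100: 15 is a primitive root.

Yes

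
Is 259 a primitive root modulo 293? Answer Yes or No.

Yes

φ(293) = 293 − 1 = 292 = 2^2 · 73.
Test 259^(292/q) mod 293 for each prime factor q of 292:
259^146 ≡ 292 (mod 293)  [q = 2: ≢ 1 ✓]
259^4 ≡ 256 (mod 293)  [q = 73: ≢ 1 ✓]
All checks pass, so 259 has order 292 and is a primitive root modulo 293.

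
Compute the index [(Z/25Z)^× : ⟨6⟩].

ord(6) | φ(25) = φ(5^2) = 5·(5−1) = 20 = 2^2 · 5.
Divisors of 20: 1, 2, 4, 5, 10, 20.
Test each divisor d:
6^1 ≡ 6 (mod 25)
6^2 ≡ 11 (mod 25)
6^4 ≡ 21 (mod 25)
6^5 ≡ 1 (mod 25) ✓
Thus |⟨6⟩| = ord(6) = 5.
Index = |(Z/25Z)^×| / |⟨6⟩| = 20 / 5 = 4.

4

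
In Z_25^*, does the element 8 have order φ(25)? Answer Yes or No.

φ(25) = φ(5^2) = 5·(5−1) = 20 = 2^2 · 5.
8 is a primitive root mod 25 iff 8^(φ(25)/q) ≢ 1 for every prime q | φ(25), i.e. q ∈ {2, 5}.
8^10 ≡ 24 (mod 25)  [q = 2: ≢ 1 ✓]
8^4 ≡ 21 (mod 25)  [q = 5: ≢ 1 ✓]
None equal 1, so ord_25(8) = 20: 8 is a primitive root.

Yes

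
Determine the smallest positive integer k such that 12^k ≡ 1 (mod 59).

29

ord(12) | φ(59) = 59 − 1 = 58 = 2 · 29.
Divisors of 58: 1, 2, 29, 58.
Compute 12^d (mod 59) for the divisors d until we hit 1:
12^1 ≡ 12 (mod 59)
12^2 ≡ 26 (mod 59)
12^29 ≡ 1 (mod 59) ✓
So ord_59(12) = 29.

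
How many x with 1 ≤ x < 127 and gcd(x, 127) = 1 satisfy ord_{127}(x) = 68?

0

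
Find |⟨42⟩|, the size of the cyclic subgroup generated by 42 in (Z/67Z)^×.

22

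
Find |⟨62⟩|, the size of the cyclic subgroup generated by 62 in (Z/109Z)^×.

By Lagrange's theorem, ord_109(62) divides φ(109) = 109 − 1 = 108 = 2^2 · 3^3.
Divisors of 108: 1, 2, 3, 4, 6, 9, 12, 18, 27, 36, 54, 108.
Evaluate successive powers at the divisors of 108:
62^1 ≡ 62
62^2 ≡ 29
62^3 ≡ 54
62^4 ≡ 78
62^6 ≡ 82
62^9 ≡ 68
62^12 ≡ 75
62^18 ≡ 46
62^27 ≡ 76
62^36 ≡ 45
62^54 ≡ 108
62^108 ≡ 1
Hence ord(62) = 108.

108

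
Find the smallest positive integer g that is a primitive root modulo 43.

3

φ(43) = 43 − 1 = 42 = 2 · 3 · 7.
g is a primitive root iff g^(42/q) ≢ 1 (mod 43) for each prime q ∈ {2, 3, 7}.
g = 2: 2^21 ≡ 42; 2^14 ≡ 1 — hits 1, so not a primitive root.
g = 3: 3^21 ≡ 42; 3^14 ≡ 36; 3^6 ≡ 41 — none is 1, so 3 is a primitive root.
The smallest primitive root modulo 43 is 3.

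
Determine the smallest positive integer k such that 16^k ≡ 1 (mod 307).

By Lagrange's theorem, ord_307(16) divides φ(307) = 307 − 1 = 306 = 2 · 3^2 · 17.
Divisors of 306: 1, 2, 3, 6, 9, 17, 18, 34, 51, 102, 153, 306.
Test each divisor d:
16^1 ≡ 16 (mod 307)
16^2 ≡ 256 (mod 307)
16^3 ≡ 105 (mod 307)
16^6 ≡ 280 (mod 307)
16^9 ≡ 235 (mod 307)
16^17 ≡ 17 (mod 307)
16^18 ≡ 272 (mod 307)
16^34 ≡ 289 (mod 307)
16^51 ≡ 1 (mod 307) ✓
Hence ord(16) = 51.

51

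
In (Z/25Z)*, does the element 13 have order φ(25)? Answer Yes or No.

Yes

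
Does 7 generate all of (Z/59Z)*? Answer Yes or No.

φ(59) = 59 − 1 = 58 = 2 · 29.
It suffices to check that the order of 7 is not a proper divisor of 58: compute 7^(58/q) for q ∈ {2, 29}.
7^29 ≡ 1 (mod 59)  [q = 2: ≡ 1 ✗]
7^2 ≡ 49 (mod 59)  [q = 29: ≢ 1 ✓]
Since 7^29 ≡ 1, the order of 7 divides 29 < 58, so 7 is not a primitive root.

No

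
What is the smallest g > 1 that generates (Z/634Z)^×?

φ(634) = φ(2)·φ(317) = 1·316 = 316 = 2^2 · 79.
Test candidates g = 2, 3, … against the prime factors q ∈ {2, 79} of φ(634): g is a generator iff g^(316/q) ≢ 1 for every such q.
g = 2: gcd(2, 634) = 2 > 1, not a unit — skip.
g = 3: 3^158 ≡ 633; 3^4 ≡ 81 — none is 1, so 3 is a primitive root.
Hence the least primitive root of 634 is 3.

3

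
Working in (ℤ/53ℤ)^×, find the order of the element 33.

Since 33 ∈ (Z/53Z)^×, its order divides φ(53) = 53 − 1 = 52 = 2^2 · 13.
Divisors of 52: 1, 2, 4, 13, 26, 52.
Evaluate successive powers at the divisors of 52:
33^1 ≡ 33 (mod 53)
33^2 ≡ 29 (mod 53)
33^4 ≡ 46 (mod 53)
33^13 ≡ 23 (mod 53)
33^26 ≡ 52 (mod 53)
33^52 ≡ 1 (mod 53) ✓
Therefore the multiplicative order of 33 modulo 53 is 52.

52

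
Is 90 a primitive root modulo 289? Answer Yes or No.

Yes

φ(289) = φ(17^2) = 17·(17−1) = 272 = 2^4 · 17.
90 is a primitive root mod 289 iff 90^(φ(289)/q) ≢ 1 for every prime q | φ(289), i.e. q ∈ {2, 17}.
90^136 ≡ 288 (mod 289)  [q = 2: ≢ 1 ✓]
90^16 ≡ 188 (mod 289)  [q = 17: ≢ 1 ✓]
None equal 1, so ord_289(90) = 272: 90 is a primitive root.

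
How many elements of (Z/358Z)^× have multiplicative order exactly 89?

φ(358) = φ(2)·φ(179) = 1·178 = 178 = 2 · 89.
Since (Z/358Z)^× is cyclic of order 178, the number of elements of order d is φ(d) when d | 178 and 0 otherwise.
89 | 178, and φ(89) = 89 − 1 = 88.

88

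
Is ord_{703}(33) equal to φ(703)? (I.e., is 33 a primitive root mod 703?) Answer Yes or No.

No

703 = 19 · 37 is a product of two distinct odd primes, so (Z/703Z)^× ≅ (Z/19Z)^× × (Z/37Z)^× is not cyclic.
No primitive root modulo 703 exists; in particular 33 is not one.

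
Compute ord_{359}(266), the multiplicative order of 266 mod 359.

Since 266 ∈ (Z/359Z)^×, its order divides φ(359) = 359 − 1 = 358 = 2 · 179.
Divisors of 358: 1, 2, 179, 358.
Compute 266^d (mod 359) for the divisors d until we hit 1:
266^1 ≡ 266 (mod 359)
266^2 ≡ 33 (mod 359)
266^179 ≡ 1 (mod 359) ✓
So ord_359(266) = 179.

179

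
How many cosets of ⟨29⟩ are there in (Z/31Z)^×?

The order of 29 must divide φ(31) = 31 − 1 = 30 = 2 · 3 · 5.
Divisors of 30: 1, 2, 3, 5, 6, 10, 15, 30.
Test each divisor d:
29^1 ≡ 29 (mod 31)
29^2 ≡ 4 (mod 31)
29^3 ≡ 23 (mod 31)
29^5 ≡ 30 (mod 31)
29^6 ≡ 2 (mod 31)
29^10 ≡ 1 (mod 31) ✓
Thus |⟨29⟩| = ord(29) = 10.
The index is φ(31) / ord(29) = 30 / 10 = 3.

3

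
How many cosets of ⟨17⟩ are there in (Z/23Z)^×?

Since 17 ∈ (Z/23Z)^×, its order divides φ(23) = 23 − 1 = 22 = 2 · 11.
Divisors of 22: 1, 2, 11, 22.
Evaluate successive powers at the divisors of 22:
17^1 ≡ 17 (mod 23)
17^2 ≡ 13 (mod 23)
17^11 ≡ 22 (mod 23)
17^22 ≡ 1 (mod 23) ✓
The order of 17 is 22, so the subgroup it generates has 22 elements.
The index is φ(23) / ord(17) = 22 / 22 = 1.

1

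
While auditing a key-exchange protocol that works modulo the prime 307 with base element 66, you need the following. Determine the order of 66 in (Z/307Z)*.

153

The order of 66 must divide φ(307) = 307 − 1 = 306 = 2 · 3^2 · 17.
Divisors of 306: 1, 2, 3, 6, 9, 17, 18, 34, 51, 102, 153, 306.
Check 66^d mod 307 for each divisor in increasing order:
66^1 ≡ 66 (mod 307)
66^2 ≡ 58 (mod 307)
66^3 ≡ 144 (mod 307)
66^6 ≡ 167 (mod 307)
66^9 ≡ 102 (mod 307)
66^17 ≡ 46 (mod 307)
66^18 ≡ 273 (mod 307)
66^34 ≡ 274 (mod 307)
66^51 ≡ 17 (mod 307)
66^102 ≡ 289 (mod 307)
66^153 ≡ 1 (mod 307) ✓
Therefore the multiplicative order of 66 modulo 307 is 153.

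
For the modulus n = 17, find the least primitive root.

3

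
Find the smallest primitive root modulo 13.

2

φ(13) = 13 − 1 = 12 = 2^2 · 3.
Test candidates g = 2, 3, … against the prime factors q ∈ {2, 3} of φ(13): g is a generator iff g^(12/q) ≢ 1 for every such q.
g = 2: 2^6 ≡ 12; 2^4 ≡ 3 — none is 1, so 2 is a primitive root.
So 2 is the smallest generator of (Z/13Z)^×.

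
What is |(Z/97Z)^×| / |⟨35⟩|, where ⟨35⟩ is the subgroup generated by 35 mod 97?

ord(35) | φ(97) = 97 − 1 = 96 = 2^5 · 3.
Divisors of 96: 1, 2, 3, 4, 6, 8, 12, 16, 24, 32, 48, 96.
Check 35^d mod 97 for each divisor in increasing order:
35^1 ≡ 35 (mod 97)
35^2 ≡ 61 (mod 97)
35^3 ≡ 1 (mod 97) ✓
Thus |⟨35⟩| = ord(35) = 3.
The index is φ(97) / ord(35) = 96 / 3 = 32.

32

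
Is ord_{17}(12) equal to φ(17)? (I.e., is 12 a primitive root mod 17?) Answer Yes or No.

Yes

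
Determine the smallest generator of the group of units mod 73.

φ(73) = 73 − 1 = 72 = 2^3 · 3^2.
Test candidates g = 2, 3, … against the prime factors q ∈ {2, 3} of φ(73): g is a generator iff g^(72/q) ≢ 1 for every such q.
g = 2: 2^36 ≡ 1 — hits 1, so not a primitive root.
g = 3: 3^36 ≡ 1 — hits 1, so not a primitive root.
g = 4: 4^36 ≡ 1 — hits 1, so not a primitive root.
g = 5: 5^36 ≡ 72; 5^24 ≡ 8 — none is 1, so 5 is a primitive root.
So 5 is the smallest generator of (Z/73Z)^×.

5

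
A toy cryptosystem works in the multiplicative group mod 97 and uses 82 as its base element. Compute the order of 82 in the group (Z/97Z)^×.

ord(82) | φ(97) = 97 − 1 = 96 = 2^5 · 3.
Divisors of 96: 1, 2, 3, 4, 6, 8, 12, 16, 24, 32, 48, 96.
Check 82^d mod 97 for each divisor in increasing order:
82^1 ≡ 82
82^2 ≡ 31
82^3 ≡ 20
82^4 ≡ 88
82^6 ≡ 12
82^8 ≡ 81
82^12 ≡ 47
82^16 ≡ 62
82^24 ≡ 75
82^32 ≡ 61
82^48 ≡ 96
82^96 ≡ 1
The smallest such exponent is 96, so the order of 82 is 96.

96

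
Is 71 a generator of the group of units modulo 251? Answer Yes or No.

φ(251) = 251 − 1 = 250 = 2 · 5^3.
An element g generates (Z/251Z)^× iff g^(250/q) ≢ 1 (mod 251) for each prime q ∈ {2, 5}.
71^125 ≡ 250 (mod 251)  [q = 2: ≢ 1 ✓]
71^50 ≡ 20 (mod 251)  [q = 5: ≢ 1 ✓]
Every test exponent gives a nontrivial residue, hence 71 generates the full group.

Yes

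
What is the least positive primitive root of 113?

3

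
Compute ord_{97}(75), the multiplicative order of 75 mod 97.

4

By Lagrange's theorem, ord_97(75) divides φ(97) = 97 − 1 = 96 = 2^5 · 3.
Divisors of 96: 1, 2, 3, 4, 6, 8, 12, 16, 24, 32, 48, 96.
Evaluate successive powers at the divisors of 96:
75^1 ≡ 75 (mod 97)
75^2 ≡ 96 (mod 97)
75^3 ≡ 22 (mod 97)
75^4 ≡ 1 (mod 97) ✓
Therefore the multiplicative order of 75 modulo 97 is 4.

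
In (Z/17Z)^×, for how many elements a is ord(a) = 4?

2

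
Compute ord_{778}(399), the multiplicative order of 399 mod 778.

388

ord(399) | φ(778) = φ(2)·φ(389) = 1·388 = 388 = 2^2 · 97.
Divisors of 388: 1, 2, 4, 97, 194, 388.
Check 399^d mod 778 for each divisor in increasing order:
399^1 ≡ 399
399^2 ≡ 489
399^4 ≡ 275
399^97 ≡ 115
399^194 ≡ 777
399^388 ≡ 1
So ord_778(399) = 388.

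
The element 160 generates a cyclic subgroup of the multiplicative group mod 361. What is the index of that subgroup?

3

ord(160) | φ(361) = φ(19^2) = 19·(19−1) = 342 = 2 · 3^2 · 19.
Divisors of 342: 1, 2, 3, 6, 9, 18, 19, 38, 57, 114, 171, 342.
Evaluate successive powers at the divisors of 342:
160^1 ≡ 160 (mod 361)
160^2 ≡ 330 (mod 361)
160^3 ≡ 94 (mod 361)
160^6 ≡ 172 (mod 361)
160^9 ≡ 284 (mod 361)
160^18 ≡ 153 (mod 361)
160^19 ≡ 293 (mod 361)
160^38 ≡ 292 (mod 361)
160^57 ≡ 360 (mod 361)
160^114 ≡ 1 (mod 361) ✓
The order of 160 is 114, so the subgroup it generates has 114 elements.
[(Z/361Z)^× : ⟨160⟩] = 342/114 = 3.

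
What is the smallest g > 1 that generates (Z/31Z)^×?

φ(31) = 31 − 1 = 30 = 2 · 3 · 5.
g is a primitive root iff g^(30/q) ≢ 1 (mod 31) for each prime q ∈ {2, 3, 5}.
g = 2: 2^15 ≡ 1 — hits 1, so not a primitive root.
g = 3: 3^15 ≡ 30; 3^10 ≡ 25; 3^6 ≡ 16 — none is 1, so 3 is a primitive root.
So 3 is the smallest generator of (Z/31Z)^×.

3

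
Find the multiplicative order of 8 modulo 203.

28

By Lagrange's theorem, ord_203(8) divides φ(203) = φ(7·29) = (7−1)·(29−1) = 6·28 = 168 = 2^3 · 3 · 7.
Divisors of 168: 1, 2, 3, 4, 6, 7, 8, 12, 14, 21, 24, 28, 42, 56, 84, 168.
Evaluate successive powers at the divisors of 168:
8^1 ≡ 8 (mod 203)
8^2 ≡ 64 (mod 203)
8^3 ≡ 106 (mod 203)
8^4 ≡ 36 (mod 203)
8^6 ≡ 71 (mod 203)
8^7 ≡ 162 (mod 203)
8^8 ≡ 78 (mod 203)
8^12 ≡ 169 (mod 203)
8^14 ≡ 57 (mod 203)
8^21 ≡ 99 (mod 203)
8^24 ≡ 141 (mod 203)
8^28 ≡ 1 (mod 203) ✓
Therefore the multiplicative order of 8 modulo 203 is 28.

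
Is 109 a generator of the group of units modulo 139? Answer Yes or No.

φ(139) = 139 − 1 = 138 = 2 · 3 · 23.
109 is a primitive root mod 139 iff 109^(φ(139)/q) ≢ 1 for every prime q | φ(139), i.e. q ∈ {2, 3, 23}.
109^69 ≡ 138 (mod 139)  [q = 2: ≢ 1 ✓]
109^46 ≡ 42 (mod 139)  [q = 3: ≢ 1 ✓]
109^6 ≡ 44 (mod 139)  [q = 23: ≢ 1 ✓]
Every test exponent gives a nontrivial residue, hence 109 generates the full group.

Yes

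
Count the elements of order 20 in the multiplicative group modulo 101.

8

φ(101) = 101 − 1 = 100 = 2^2 · 5^2.
Since (Z/101Z)^× is cyclic of order 100, the number of elements of order d is φ(d) when d | 100 and 0 otherwise.
20 = 2^2 · 5 divides 100, and φ(20) = 8.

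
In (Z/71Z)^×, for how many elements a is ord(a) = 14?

6

φ(71) = 71 − 1 = 70 = 2 · 5 · 7.
(Z/71Z)^× is cyclic (|G| = 70); a cyclic group of order m has exactly φ(d) elements of each order d | m, and none otherwise.
14 = 2 · 7 divides 70, and φ(14) = 6.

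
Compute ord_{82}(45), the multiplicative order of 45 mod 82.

ord(45) | φ(82) = φ(2)·φ(41) = 1·40 = 40 = 2^3 · 5.
Divisors of 40: 1, 2, 4, 5, 8, 10, 20, 40.
Compute 45^d (mod 82) for the divisors d until we hit 1:
45^1 ≡ 45 (mod 82)
45^2 ≡ 57 (mod 82)
45^4 ≡ 51 (mod 82)
45^5 ≡ 81 (mod 82)
45^8 ≡ 59 (mod 82)
45^10 ≡ 1 (mod 82) ✓
Hence ord(45) = 10.

10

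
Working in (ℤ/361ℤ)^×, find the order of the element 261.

342

Since 261 ∈ (Z/361Z)^×, its order divides φ(361) = φ(19^2) = 19·(19−1) = 342 = 2 · 3^2 · 19.
Divisors of 342: 1, 2, 3, 6, 9, 18, 19, 38, 57, 114, 171, 342.
Check 261^d mod 361 for each divisor in increasing order:
261^1 ≡ 261 (mod 361)
261^2 ≡ 253 (mod 361)
261^3 ≡ 331 (mod 361)
261^6 ≡ 178 (mod 361)
261^9 ≡ 75 (mod 361)
261^18 ≡ 210 (mod 361)
261^19 ≡ 299 (mod 361)
261^38 ≡ 234 (mod 361)
261^57 ≡ 293 (mod 361)
261^114 ≡ 292 (mod 361)
261^171 ≡ 360 (mod 361)
261^342 ≡ 1 (mod 361) ✓
Therefore the multiplicative order of 261 modulo 361 is 342.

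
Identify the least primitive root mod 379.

2

φ(379) = 379 − 1 = 378 = 2 · 3^3 · 7.
g is a primitive root iff g^(378/q) ≢ 1 (mod 379) for each prime q ∈ {2, 3, 7}.
g = 2: 2^189 ≡ 378; 2^126 ≡ 327; 2^54 ≡ 125 — none is 1, so 2 is a primitive root.
So 2 is the smallest generator of (Z/379Z)^×.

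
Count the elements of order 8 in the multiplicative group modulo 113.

4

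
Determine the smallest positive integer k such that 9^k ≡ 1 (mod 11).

5

The order of 9 must divide φ(11) = 11 − 1 = 10 = 2 · 5.
Divisors of 10: 1, 2, 5, 10.
Compute 9^d (mod 11) for the divisors d until we hit 1:
9^1 ≡ 9 (mod 11)
9^2 ≡ 4 (mod 11)
9^5 ≡ 1 (mod 11) ✓
So ord_11(9) = 5.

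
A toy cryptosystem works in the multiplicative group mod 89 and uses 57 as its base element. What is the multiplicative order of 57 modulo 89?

22

ord(57) | φ(89) = 89 − 1 = 88 = 2^3 · 11.
Divisors of 88: 1, 2, 4, 8, 11, 22, 44, 88.
Evaluate successive powers at the divisors of 88:
57^1 ≡ 57
57^2 ≡ 45
57^4 ≡ 67
57^8 ≡ 39
57^11 ≡ 88
57^22 ≡ 1
The smallest such exponent is 22, so the order of 57 is 22.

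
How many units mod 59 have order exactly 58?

φ(59) = 59 − 1 = 58 = 2 · 29.
In a cyclic group of order 58, there are φ(d) elements of order d for each divisor d of 58, and zero for non-divisors.
58 = 2 · 29 divides 58, and φ(58) = 28.

28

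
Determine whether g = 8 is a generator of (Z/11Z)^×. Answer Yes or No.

φ(11) = 11 − 1 = 10 = 2 · 5.
Test 8^(10/q) mod 11 for each prime factor q of 10:
8^5 ≡ 10 (mod 11)  [q = 2: ≢ 1 ✓]
8^2 ≡ 9 (mod 11)  [q = 5: ≢ 1 ✓]
Every test exponent gives a nontrivial residue, hence 8 generates the full group.

Yes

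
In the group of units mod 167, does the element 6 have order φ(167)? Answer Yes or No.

φ(167) = 167 − 1 = 166 = 2 · 83.
It suffices to check that the order of 6 is not a proper divisor of 166: compute 6^(166/q) for q ∈ {2, 83}.
6^83 ≡ 1 (mod 167)  [q = 2: ≡ 1 ✗]
6^2 ≡ 36 (mod 167)  [q = 83: ≢ 1 ✓]
Since 6^83 ≡ 1, the order of 6 divides 83 < 166, so 6 is not a primitive root.

No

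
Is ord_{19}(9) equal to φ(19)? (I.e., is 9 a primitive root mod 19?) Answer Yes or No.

No

φ(19) = 19 − 1 = 18 = 2 · 3^2.
Test 9^(18/q) mod 19 for each prime factor q of 18:
9^9 ≡ 1 (mod 19)  [q = 2: ≡ 1 ✗]
9^6 ≡ 11 (mod 19)  [q = 3: ≢ 1 ✓]
Since 9^9 ≡ 1, the order of 9 divides 9 < 18, so 9 is not a primitive root.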